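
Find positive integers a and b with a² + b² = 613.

We need to find integers a, b > 0 such that a² + b² = 613.
Trying a = 17: b² = 613 - 17² = 613 - 289 = 324
b = 18
Check: 17² + 18² = 289 + 324 = 613 ✓

613 = 17² + 18²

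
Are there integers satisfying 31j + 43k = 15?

Step 1: Compute gcd(31, 43).
gcd(31, 43) = 1

Step 2: Check divisibility.
Does 1 divide 15? 15 = 1 x 15, so yes.

By the theorem on linear Diophantine equations, 31j + 43k = 15 has integer solutions if and only if gcd(31, 43) divides 15. Since 1 | 15, solutions exist.

Yes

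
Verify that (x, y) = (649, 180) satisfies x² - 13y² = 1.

Compute x² = 649² = 421201
Compute 13y² = 13·180² = 13·32400 = 421200
x² - 13y² = 421201 - 421200 = 1
Since this equals 1, (649, 180) is a solution.

Yes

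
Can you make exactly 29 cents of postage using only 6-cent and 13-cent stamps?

We need non-negative x, y with 6x + 13y = 29.
gcd(6, 13) = 1 divides 29, so integer solutions exist, but checking x = 0..4 shows none with y ≥ 0.
So 29 cannot be made with non-negative stamp counts.

No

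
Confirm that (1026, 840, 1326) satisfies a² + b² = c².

Compute a² + b² = 1026² + 840² = 1052676 + 705600 = 1758276
Compute c² = 1326² = 1758276
Since 1758276 = 1758276, confirmed.

Yes, it is a Pythagorean triple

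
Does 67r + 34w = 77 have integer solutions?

Step 1: Compute gcd(67, 34).
gcd(67, 34) = 1

Step 2: Check divisibility.
Does 1 divide 77? 77 = 1 x 77, so yes.

By the theorem on linear Diophantine equations, 67r + 34w = 77 has integer solutions if and only if gcd(67, 34) divides 77. Since 1 | 77, solutions exist.

Yes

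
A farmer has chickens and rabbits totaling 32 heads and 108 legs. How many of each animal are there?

Let c = chickens, r = rabbits.
Heads: c + r = 32
Legs: 2c + 4r = 108
From the first equation, c = 32 - r. Substitute:
2(32 - r) + 4r = 108
64 + 2r = 108
r = (108 - 64)/2 = 22
c = 32 - 22 = 10

Chickens: 10, Rabbits: 22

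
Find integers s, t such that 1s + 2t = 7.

Step 1: Check solvability.
gcd(1, 2) = 1
Since 1 divides 7, solutions exist.

Step 2: Apply extended Euclidean algorithm to find gcd.
We find integers such that 1*x0 + 2*y0 = 1

Step 3: Scale the particular solution.
Multiply by 7/1 = 7:
s = 7, t = 0

Step 4: Verify.
1*(7) + 2*(0) = 7 = 7 ✓

s = 7, t = 0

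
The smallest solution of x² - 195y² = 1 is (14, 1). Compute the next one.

Solutions to x² - Dy² = 1 are generated by powers of (x₀ + y₀√D).
The next solution satisfies x₁ + y₁√195 = (x₀ + y₀√195)², giving:
x₁ = x₀² + 195y₀² = 14² + 195·1² = 196 + 195 = 391
y₁ = 2x₀y₀ = 2·14·1 = 28

Verify: 391² - 195·28² = 152881 - 152880 = 1 ✓

x = 391, y = 28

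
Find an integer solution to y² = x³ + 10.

Try small integer x values and check whether x³ + 10 is a perfect square.
x = -1: x³ + 10 = -1³ + 10 = -1 + 10 = 9
Is 9 a perfect square? 3² = 9 ✓
So (x, y) = (-1, -3) is a solution.

x = -1, y = -3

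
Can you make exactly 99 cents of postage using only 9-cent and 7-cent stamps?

We need non-negative x, y with 9x + 7y = 99.
gcd(9, 7) = 1 divides 99, so integer solutions exist.
Search for a non-negative one: x = 4 gives 7y = 99 - 36 = 63, so y = 9.
Check: 9·4 + 7·9 = 99 ✓

Yes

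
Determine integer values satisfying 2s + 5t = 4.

Step 1: Check solvability.
gcd(2, 5) = 1
Since 1 divides 4, solutions exist.

Step 2: Apply extended Euclidean algorithm to find gcd.
We find integers such that 2*x0 + 5*y0 = 1

Step 3: Scale the particular solution.
Multiply by 4/1 = 4:
s = -8, t = 4

Step 4: Verify.
2*(-8) + 5*(4) = 4 = 4 ✓

s = -8, t = 4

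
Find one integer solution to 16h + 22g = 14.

Step 1: Check solvability.
gcd(16, 22) = 2
Since 2 divides 14, solutions exist.

Step 2: Apply extended Euclidean algorithm to find gcd.
We find integers such that 16*x0 + 22*y0 = 2

Step 3: Scale the particular solution.
Multiply by 14/2 = 7:
h = -28, g = 21

Step 4: Verify.
16*(-28) + 22*(21) = 14 = 14 ✓

h = -28, g = 21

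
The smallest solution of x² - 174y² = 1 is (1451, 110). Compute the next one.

Solutions to x² - Dy² = 1 are generated by powers of (x₀ + y₀√D).
The next solution satisfies x₁ + y₁√174 = (x₀ + y₀√174)², giving:
x₁ = x₀² + 174y₀² = 1451² + 174·110² = 2105401 + 2105400 = 4210801
y₁ = 2x₀y₀ = 2·1451·110 = 319220

Verify: 4210801² - 174·319220² = 17730845061601 - 17730845061600 = 1 ✓

x = 4210801, y = 319220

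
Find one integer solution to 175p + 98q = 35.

Step 1: Check solvability.
gcd(175, 98) = 7
Since 7 divides 35, solutions exist.

Step 2: Apply extended Euclidean algorithm to find gcd.
We find integers such that 175*x0 + 98*y0 = 7

Step 3: Scale the particular solution.
Multiply by 35/7 = 5:
p = -25, q = 45

Step 4: Verify.
175*(-25) + 98*(45) = 35 = 35 ✓

p = -25, q = 45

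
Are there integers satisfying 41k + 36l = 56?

Step 1: Compute gcd(41, 36).
gcd(41, 36) = 1

Step 2: Check divisibility.
Does 1 divide 56? 56 = 1 x 56, so yes.

By the theorem on linear Diophantine equations, 41k + 36l = 56 has integer solutions if and only if gcd(41, 36) divides 56. Since 1 | 56, solutions exist.

Yes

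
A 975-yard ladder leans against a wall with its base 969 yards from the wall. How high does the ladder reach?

The ladder, wall, and ground form a right triangle with hypotenuse 975 and one leg 969.
By the Pythagorean theorem: h² = 975² - 969² = 950625 - 938961 = 11664
h = √11664 = 108 yards

108 yards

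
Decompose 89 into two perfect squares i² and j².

We need to find integers i, j > 0 such that i² + j² = 89.
Trying i = 5: j² = 89 - 5² = 89 - 25 = 64
j = 8
Check: 5² + 8² = 25 + 64 = 89 ✓

89 = 5² + 8²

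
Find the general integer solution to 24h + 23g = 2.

Step 1: Compute gcd(24, 23) = 1.
Since 1 divides 2, solutions exist.

Step 2: Find a particular solution using extended Euclidean algorithm.
We get h₀ = 2, g₀ = -2.
Check: 24*2 + 23*-2 = 2 = 2 ✓

Step 3: Write the general solution.
h = 2 + (23/1)t = 2 + 23t
g = -2 - (24/1)t = -2 - 24t
for any integer t.

h = 2 + 23t, g = -2 - 24t for integer t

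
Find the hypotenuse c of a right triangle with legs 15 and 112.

c² = a² + b² = 15² + 112² = 225 + 12544 = 12769
c = 113

113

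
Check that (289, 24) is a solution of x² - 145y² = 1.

Compute x² = 289² = 83521
Compute 145y² = 145·24² = 145·576 = 83520
x² - 145y² = 83521 - 83520 = 1
Since this equals 1, (289, 24) is a solution.

Yes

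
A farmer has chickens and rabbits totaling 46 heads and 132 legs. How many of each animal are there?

Let c = chickens, r = rabbits.
Heads: c + r = 46
Legs: 2c + 4r = 132
From the first equation, c = 46 - r. Substitute:
2(46 - r) + 4r = 132
92 + 2r = 132
r = (132 - 92)/2 = 20
c = 46 - 20 = 26

Chickens: 26, Rabbits: 20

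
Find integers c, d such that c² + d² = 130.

We need to find integers c, d > 0 such that c² + d² = 130.
Trying c = 3: d² = 130 - 3² = 130 - 9 = 121
d = 11
Check: 3² + 11² = 9 + 121 = 130 ✓

130 = 3² + 11²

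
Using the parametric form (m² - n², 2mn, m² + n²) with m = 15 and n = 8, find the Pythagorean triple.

a = m² - n² = 225 - 64 = 161
b = 2mn = 2·15·8 = 240
c = m² + n² = 225 + 64 = 289
Verify: 161² + 240² = 25921 + 57600 = 83521 = 289² ✓

(161, 240, 289)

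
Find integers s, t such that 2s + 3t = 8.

Step 1: Check solvability.
gcd(2, 3) = 1
Since 1 divides 8, solutions exist.

Step 2: Apply extended Euclidean algorithm to find gcd.
We find integers such that 2*x0 + 3*y0 = 1

Step 3: Scale the particular solution.
Multiply by 8/1 = 8:
s = -8, t = 8

Step 4: Verify.
2*(-8) + 3*(8) = 8 = 8 ✓

s = -8, t = 8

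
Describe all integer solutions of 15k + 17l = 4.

Step 1: Compute gcd(15, 17) = 1.
Since 1 divides 4, solutions exist.

Step 2: Find a particular solution using extended Euclidean algorithm.
We get k₀ = 32, l₀ = -28.
Check: 15*32 + 17*-28 = 4 = 4 ✓

Step 3: Write the general solution.
k = 32 + (17/1)t = 32 + 17t
l = -28 - (15/1)t = -28 - 15t
for any integer t.

k = 32 + 17t, l = -28 - 15t for integer t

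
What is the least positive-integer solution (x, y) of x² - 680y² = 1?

We seek the smallest positive integers (x, y) with x² - 680y² = 1, i.e., x² = 680y² + 1.
Try successive y values:
y = 1: x² = 680·1² + 1 = 681, not a perfect square
y = 2: x² = 680·2² + 1 = 2721, not a perfect square
y = 3: x² = 680·3² + 1 = 6121, not a perfect square
... continuing the search (or via continued fractions) ...
y = 13: x² = 680·13² + 1 = 114921, x = 339 ✓

Verify: 339² - 680·13² = 114921 - 114920 = 1 ✓

x = 339, y = 13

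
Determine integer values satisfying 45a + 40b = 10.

Step 1: Check solvability.
gcd(45, 40) = 5
Since 5 divides 10, solutions exist.

Step 2: Apply extended Euclidean algorithm to find gcd.
We find integers such that 45*x0 + 40*y0 = 5

Step 3: Scale the particular solution.
Multiply by 10/5 = 2:
a = 2, b = -2

Step 4: Verify.
45*(2) + 40*(-2) = 10 = 10 ✓

a = 2, b = -2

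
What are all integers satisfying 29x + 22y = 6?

Step 1: Compute gcd(29, 22) = 1.
Since 1 divides 6, solutions exist.

Step 2: Find a particular solution using extended Euclidean algorithm.
We get x₀ = -18, y₀ = 24.
Check: 29*-18 + 22*24 = 6 = 6 ✓

Step 3: Write the general solution.
x = -18 + (22/1)t = -18 + 22t
y = 24 - (29/1)t = 24 - 29t
for any integer t.

x = -18 + 22t, y = 24 - 29t for integer t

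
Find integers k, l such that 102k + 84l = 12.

Step 1: Check solvability.
gcd(102, 84) = 6
Since 6 divides 12, solutions exist.

Step 2: Apply extended Euclidean algorithm to find gcd.
We find integers such that 102*x0 + 84*y0 = 6

Step 3: Scale the particular solution.
Multiply by 12/6 = 2:
k = 10, l = -12

Step 4: Verify.
102*(10) + 84*(-12) = 12 = 12 ✓

k = 10, l = -12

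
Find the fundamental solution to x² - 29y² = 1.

We seek the smallest positive integers (x, y) with x² - 29y² = 1, i.e., x² = 29y² + 1.
Try successive y values:
y = 1: x² = 29·1² + 1 = 30, not a perfect square
y = 2: x² = 29·2² + 1 = 117, not a perfect square
y = 3: x² = 29·3² + 1 = 262, not a perfect square
... continuing the search (or via continued fractions) ...
y = 1820: x² = 29·1820² + 1 = 96059601, x = 9801 ✓

Verify: 9801² - 29·1820² = 96059601 - 96059600 = 1 ✓

x = 9801, y = 1820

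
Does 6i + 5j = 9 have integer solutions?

Step 1: Compute gcd(6, 5).
gcd(6, 5) = 1

Step 2: Check divisibility.
Does 1 divide 9? 9 = 1 x 9, so yes.

By the theorem on linear Diophantine equations, 6i + 5j = 9 has integer solutions if and only if gcd(6, 5) divides 9. Since 1 | 9, solutions exist.

Yes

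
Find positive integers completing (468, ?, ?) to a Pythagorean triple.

We need the other leg and hypotenuse such that 468² + x² = c².
Take x = 595, c = 757: 468² + 595² = 219024 + 354025 = 573049 = 757² ✓
Triple: (595, 468, 757)

(595, 468, 757)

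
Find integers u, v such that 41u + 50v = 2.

Step 1: Check solvability.
gcd(41, 50) = 1
Since 1 divides 2, solutions exist.

Step 2: Apply extended Euclidean algorithm to find gcd.
We find integers such that 41*x0 + 50*y0 = 1

Step 3: Scale the particular solution.
Multiply by 2/1 = 2:
u = 22, v = -18

Step 4: Verify.
41*(22) + 50*(-18) = 2 = 2 ✓

u = 22, v = -18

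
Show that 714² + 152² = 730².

Compute a² + b² = 714² + 152² = 509796 + 23104 = 532900
Compute c² = 730² = 532900
Since 532900 = 532900, confirmed.

Yes, it is a Pythagorean triple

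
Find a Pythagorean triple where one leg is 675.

We need the other leg and hypotenuse such that 675² + x² = c².
Take x = 52, c = 677: 675² + 52² = 455625 + 2704 = 458329 = 677² ✓
Triple: (675, 52, 677)

(675, 52, 677)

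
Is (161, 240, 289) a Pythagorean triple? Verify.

Compute a² + b² = 161² + 240² = 25921 + 57600 = 83521
Compute c² = 289² = 83521
Since 83521 = 83521, confirmed.

Yes, it is a Pythagorean triple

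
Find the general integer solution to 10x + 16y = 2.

Step 1: Compute gcd(10, 16) = 2.
Since 2 divides 2, solutions exist.

Step 2: Find a particular solution using extended Euclidean algorithm.
We get x₀ = -3, y₀ = 2.
Check: 10*-3 + 16*2 = 2 = 2 ✓

Step 3: Write the general solution.
x = -3 + (16/2)t = -3 + 8t
y = 2 - (10/2)t = 2 - 5t
for any integer t.

x = -3 + 8t, y = 2 - 5t for integer t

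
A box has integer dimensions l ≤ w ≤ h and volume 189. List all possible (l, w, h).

Iterate l from 1 to ⌊189^(1/3)⌋. For each l dividing 189, iterate w ≥ l with w dividing 189/l, and set h = 189/(l·w).
Triples found (6): (1×1×189), (1×3×63), (1×7×27), (1×9×21), (3×3×21), (3×7×9)

(1×1×189), (1×3×63), (1×7×27), (1×9×21), (3×3×21), (3×7×9)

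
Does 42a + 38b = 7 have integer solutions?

Step 1: Compute gcd(42, 38).
gcd(42, 38) = 2

Step 2: Check divisibility.
Does 2 divide 7? 7 = 2 x 3 + 1, so no.

By the theorem on linear Diophantine equations, 42a + 38b = 7 has integer solutions if and only if gcd(42, 38) divides 7. Since 2 does not divide 7, no solutions exist.

No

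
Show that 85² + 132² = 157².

Compute a² + b² = 85² + 132² = 7225 + 17424 = 24649
Compute c² = 157² = 24649
Since 24649 = 24649, confirmed.

Yes, it is a Pythagorean triple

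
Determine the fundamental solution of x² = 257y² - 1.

We need x² = 257y² - 1. Try successive y:
y = 1: x² = 257·1² - 1 = 256 = 16² ✓
Check: 16² - 257·1² = 256 - 257 = -1 ✓

x = 16, y = 1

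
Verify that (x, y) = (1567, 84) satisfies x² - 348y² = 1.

Compute x² = 1567² = 2455489
Compute 348y² = 348·84² = 348·7056 = 2455488
x² - 348y² = 2455489 - 2455488 = 1
Since this equals 1, (1567, 84) is a solution.

Yes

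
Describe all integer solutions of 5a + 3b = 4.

Step 1: Compute gcd(5, 3) = 1.
Since 1 divides 4, solutions exist.

Step 2: Find a particular solution using extended Euclidean algorithm.
We get a₀ = -4, b₀ = 8.
Check: 5*-4 + 3*8 = 4 = 4 ✓

Step 3: Write the general solution.
a = -4 + (3/1)t = -4 + 3t
b = 8 - (5/1)t = 8 - 5t
for any integer t.

a = -4 + 3t, b = 8 - 5t for integer t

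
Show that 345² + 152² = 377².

Compute a² + b²:
345² + 152² = 119025 + 23104 = 142129
Compute c²:
377² = 142129
Since 142129 = 142129, it is a Pythagorean triple.

Yes, it is a Pythagorean triple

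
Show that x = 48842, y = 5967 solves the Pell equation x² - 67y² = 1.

Compute x² = 48842² = 2385540964
Compute 67y² = 67·5967² = 67·35605089 = 2385540963
x² - 67y² = 2385540964 - 2385540963 = 1
Since this equals 1, (48842, 5967) is a solution.

Yes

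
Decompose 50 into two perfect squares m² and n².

We need to find integers m, n > 0 such that m² + n² = 50.
Trying m = 1: n² = 50 - 1² = 50 - 1 = 49
n = 7
Check: 1² + 7² = 1 + 49 = 50 ✓

50 = 1² + 7²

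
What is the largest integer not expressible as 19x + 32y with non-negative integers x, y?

For two coprime denominations a and b, the Frobenius number (largest value not representable as a non-negative combination) is ab - a - b.
Here gcd(19, 32) = 1, so they are coprime.
F(19, 32) = 19·32 - 19 - 32 = 608 - 51 = 557

557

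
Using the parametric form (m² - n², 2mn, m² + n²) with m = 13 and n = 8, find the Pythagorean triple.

a = m² - n² = 169 - 64 = 105
b = 2mn = 2·13·8 = 208
c = m² + n² = 169 + 64 = 233
Verify: 105² + 208² = 11025 + 43264 = 54289 = 233² ✓

(105, 208, 233)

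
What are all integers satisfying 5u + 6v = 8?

Step 1: Compute gcd(5, 6) = 1.
Since 1 divides 8, solutions exist.

Step 2: Find a particular solution using extended Euclidean algorithm.
We get u₀ = -8, v₀ = 8.
Check: 5*-8 + 6*8 = 8 = 8 ✓

Step 3: Write the general solution.
u = -8 + (6/1)t = -8 + 6t
v = 8 - (5/1)t = 8 - 5t
for any integer t.

u = -8 + 6t, v = 8 - 5t for integer t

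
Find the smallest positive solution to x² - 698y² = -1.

We need x² = 698y² - 1. Try successive y:
y = 1: x² = 698·1² - 1 = 697, not a perfect square
y = 2: x² = 698·2² - 1 = 2791, not a perfect square
y = 3: x² = 698·3² - 1 = 6281, not a perfect square
...
y = 193: x² = 698·193² - 1 = 25999801 = 5099² ✓
Check: 5099² - 698·193² = 25999801 - 25999802 = -1 ✓

x = 5099, y = 193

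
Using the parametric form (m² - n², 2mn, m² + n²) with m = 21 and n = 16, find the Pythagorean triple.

a = m² - n² = 441 - 256 = 185
b = 2mn = 2·21·16 = 672
c = m² + n² = 441 + 256 = 697
Verify: 185² + 672² = 34225 + 451584 = 485809 = 697² ✓

(185, 672, 697)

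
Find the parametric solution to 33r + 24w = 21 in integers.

Step 1: Compute gcd(33, 24) = 3.
Since 3 divides 21, solutions exist.

Step 2: Find a particular solution using extended Euclidean algorithm.
We get r₀ = 21, w₀ = -28.
Check: 33*21 + 24*-28 = 21 = 21 ✓

Step 3: Write the general solution.
r = 21 + (24/3)t = 21 + 8t
w = -28 - (33/3)t = -28 - 11t
for any integer t.

r = 21 + 8t, w = -28 - 11t for integer t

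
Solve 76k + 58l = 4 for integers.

Step 1: Check solvability.
gcd(76, 58) = 2
Since 2 divides 4, solutions exist.

Step 2: Apply extended Euclidean algorithm to find gcd.
We find integers such that 76*x0 + 58*y0 = 2

Step 3: Scale the particular solution.
Multiply by 4/2 = 2:
k = 26, l = -34

Step 4: Verify.
76*(26) + 58*(-34) = 4 = 4 ✓

k = 26, l = -34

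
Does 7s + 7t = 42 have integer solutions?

Step 1: Compute gcd(7, 7).
gcd(7, 7) = 7

Step 2: Check divisibility.
Does 7 divide 42? 42 = 7 x 6, so yes.

By the theorem on linear Diophantine equations, 7s + 7t = 42 has integer solutions if and only if gcd(7, 7) divides 42. Since 7 | 42, solutions exist.

Yes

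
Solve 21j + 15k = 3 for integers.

Step 1: Check solvability.
gcd(21, 15) = 3
Since 3 divides 3, solutions exist.

Step 2: Apply extended Euclidean algorithm to find gcd.
We find integers such that 21*x0 + 15*y0 = 3

Step 3: Scale the particular solution.
Multiply by 3/3 = 1:
j = -2, k = 3

Step 4: Verify.
21*(-2) + 15*(3) = 3 = 3 ✓

j = -2, k = 3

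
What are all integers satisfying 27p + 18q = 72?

Step 1: Compute gcd(27, 18) = 9.
Since 9 divides 72, solutions exist.

Step 2: Find a particular solution using extended Euclidean algorithm.
We get p₀ = 8, q₀ = -8.
Check: 27*8 + 18*-8 = 72 = 72 ✓

Step 3: Write the general solution.
p = 8 + (18/9)t = 8 + 2t
q = -8 - (27/9)t = -8 - 3t
for any integer t.

p = 8 + 2t, q = -8 - 3t for integer t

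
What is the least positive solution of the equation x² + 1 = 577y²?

We need x² = 577y² - 1. Try successive y:
y = 1: x² = 577·1² - 1 = 576 = 24² ✓
Check: 24² - 577·1² = 576 - 577 = -1 ✓

x = 24, y = 1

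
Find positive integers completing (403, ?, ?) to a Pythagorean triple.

We need the other leg and hypotenuse such that 403² + x² = c².
Take x = 396, c = 565: 403² + 396² = 162409 + 156816 = 319225 = 565² ✓
Triple: (403, 396, 565)

(403, 396, 565)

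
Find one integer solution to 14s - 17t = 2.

Step 1: Check solvability.
gcd(14, 17) = 1
Since 1 divides 2, solutions exist.

Step 2: Apply extended Euclidean algorithm to find gcd.
We find integers such that 14*x0 + 17*y0 = 1

Step 3: Scale the particular solution.
Multiply by 2/1 = 2:
s = -12, t = -10

Step 4: Verify.
14*(-12) - 17*(-10) = 2 = 2 ✓

s = -12, t = -10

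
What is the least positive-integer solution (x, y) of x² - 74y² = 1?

We seek the smallest positive integers (x, y) with x² - 74y² = 1, i.e., x² = 74y² + 1.
Try successive y values:
y = 1: x² = 74·1² + 1 = 75, not a perfect square
y = 2: x² = 74·2² + 1 = 297, not a perfect square
y = 3: x² = 74·3² + 1 = 667, not a perfect square
... continuing the search (or via continued fractions) ...
y = 430: x² = 74·430² + 1 = 13682601, x = 3699 ✓

Verify: 3699² - 74·430² = 13682601 - 13682600 = 1 ✓

x = 3699, y = 430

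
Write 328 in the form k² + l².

We need to find integers k, l > 0 such that k² + l² = 328.
Trying k = 2: l² = 328 - 2² = 328 - 4 = 324
l = 18
Check: 2² + 18² = 4 + 324 = 328 ✓

328 = 2² + 18²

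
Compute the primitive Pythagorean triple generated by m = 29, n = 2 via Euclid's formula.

a = m² - n² = 29² - 2² = 841 - 4 = 837
b = 2mn = 2·29·2 = 116
c = m² + n² = 841 + 4 = 845
Verify: 837² + 116² = 700569 + 13456 = 714025 = 845² ✓

(837, 116, 845)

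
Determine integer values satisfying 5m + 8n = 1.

Step 1: Check solvability.
gcd(5, 8) = 1
Since 1 divides 1, solutions exist.

Step 2: Apply extended Euclidean algorithm to find gcd.
We find integers such that 5*x0 + 8*y0 = 1

Step 3: Scale the particular solution.
Multiply by 1/1 = 1:
m = -3, n = 2

Step 4: Verify.
5*(-3) + 8*(2) = 1 = 1 ✓

m = -3, n = 2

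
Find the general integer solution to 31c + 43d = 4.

Step 1: Compute gcd(31, 43) = 1.
Since 1 divides 4, solutions exist.

Step 2: Find a particular solution using extended Euclidean algorithm.
We get c₀ = -72, d₀ = 52.
Check: 31*-72 + 43*52 = 4 = 4 ✓

Step 3: Write the general solution.
c = -72 + (43/1)t = -72 + 43t
d = 52 - (31/1)t = 52 - 31t
for any integer t.

c = -72 + 43t, d = 52 - 31t for integer t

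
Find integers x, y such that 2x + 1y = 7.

Step 1: Check solvability.
gcd(2, 1) = 1
Since 1 divides 7, solutions exist.

Step 2: Apply extended Euclidean algorithm to find gcd.
We find integers such that 2*x0 + 1*y0 = 1

Step 3: Scale the particular solution.
Multiply by 7/1 = 7:
x = 0, y = 7

Step 4: Verify.
2*(0) + 1*(7) = 7 = 7 ✓

x = 0, y = 7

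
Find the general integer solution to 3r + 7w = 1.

Step 1: Compute gcd(3, 7) = 1.
Since 1 divides 1, solutions exist.

Step 2: Find a particular solution using extended Euclidean algorithm.
We get r₀ = -2, w₀ = 1.
Check: 3*-2 + 7*1 = 1 = 1 ✓

Step 3: Write the general solution.
r = -2 + (7/1)t = -2 + 7t
w = 1 - (3/1)t = 1 - 3t
for any integer t.

r = -2 + 7t, w = 1 - 3t for integer t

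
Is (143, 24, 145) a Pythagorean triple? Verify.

Compute a² + b² = 143² + 24² = 20449 + 576 = 21025
Compute c² = 145² = 21025
Since 21025 = 21025, confirmed.

Yes, it is a Pythagorean triple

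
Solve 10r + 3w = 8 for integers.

Step 1: Check solvability.
gcd(10, 3) = 1
Since 1 divides 8, solutions exist.

Step 2: Apply extended Euclidean algorithm to find gcd.
We find integers such that 10*x0 + 3*y0 = 1

Step 3: Scale the particular solution.
Multiply by 8/1 = 8:
r = 8, w = -24

Step 4: Verify.
10*(8) + 3*(-24) = 8 = 8 ✓

r = 8, w = -24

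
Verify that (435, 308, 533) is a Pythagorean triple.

Compute a² + b² = 435² + 308² = 189225 + 94864 = 284089
Compute c² = 533² = 284089
Since 284089 = 284089, confirmed.

Yes, it is a Pythagorean triple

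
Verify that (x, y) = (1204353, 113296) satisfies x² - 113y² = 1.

Compute x² = 1204353² = 1450466148609
Compute 113y² = 113·113296² = 113·12835983616 = 1450466148608
x² - 113y² = 1450466148609 - 1450466148608 = 1
Since this equals 1, (1204353, 113296) is a solution.

Yes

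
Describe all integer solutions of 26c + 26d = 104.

Step 1: Compute gcd(26, 26) = 26.
Since 26 divides 104, solutions exist.

Step 2: Find a particular solution using extended Euclidean algorithm.
We get c₀ = 0, d₀ = 4.
Check: 26*0 + 26*4 = 104 = 104 ✓

Step 3: Write the general solution.
c = 0 + (26/26)t = 0 + 1t
d = 4 - (26/26)t = 4 - 1t
for any integer t.

c = 0 + 1t, d = 4 - 1t for integer t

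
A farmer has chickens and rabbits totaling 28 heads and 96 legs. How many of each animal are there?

Let c = chickens, r = rabbits.
Heads: c + r = 28
Legs: 2c + 4r = 96
From the first equation, c = 28 - r. Substitute:
2(28 - r) + 4r = 96
56 + 2r = 96
r = (96 - 56)/2 = 20
c = 28 - 20 = 8

Chickens: 8, Rabbits: 20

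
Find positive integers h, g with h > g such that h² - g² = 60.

Factor: h² - g² = (h+g)(h-g) = 60.
We need two factors of 60 with the same parity.
Use h+g = 30 and h-g = 2 (product 30·2 = 60).
Adding: 2h = 32, so h = 16.
Subtracting: 2g = 28, so g = 14.
Check: 16² - 14² = 256 - 196 = 60 ✓

h = 16, g = 14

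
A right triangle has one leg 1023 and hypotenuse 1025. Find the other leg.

b² = c² - a² = 1050625 - 1046529 = 4096
b = 64

64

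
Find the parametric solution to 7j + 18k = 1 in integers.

Step 1: Compute gcd(7, 18) = 1.
Since 1 divides 1, solutions exist.

Step 2: Find a particular solution using extended Euclidean algorithm.
We get j₀ = -5, k₀ = 2.
Check: 7*-5 + 18*2 = 1 = 1 ✓

Step 3: Write the general solution.
j = -5 + (18/1)t = -5 + 18t
k = 2 - (7/1)t = 2 - 7t
for any integer t.

j = -5 + 18t, k = 2 - 7t for integer t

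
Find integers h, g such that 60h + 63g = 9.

Step 1: Check solvability.
gcd(60, 63) = 3
Since 3 divides 9, solutions exist.

Step 2: Apply extended Euclidean algorithm to find gcd.
We find integers such that 60*x0 + 63*y0 = 3

Step 3: Scale the particular solution.
Multiply by 9/3 = 3:
h = -3, g = 3

Step 4: Verify.
60*(-3) + 63*(3) = 9 = 9 ✓

h = -3, g = 3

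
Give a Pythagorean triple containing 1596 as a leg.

We need the other leg and hypotenuse such that 1596² + x² = c².
Take x = 495, c = 1671: 1596² + 495² = 2547216 + 245025 = 2792241 = 1671² ✓
Triple: (495, 1596, 1671)

(495, 1596, 1671)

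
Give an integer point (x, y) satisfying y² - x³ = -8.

Try small integer x values and check whether x³ - 8 is a perfect square.
x = 2: x³ - 8 = 2³ - 8 = 8 - 8 = 0
Is 0 a perfect square? 0² = 0 ✓
So (x, y) = (2, 0) is a solution.

x = 2, y = 0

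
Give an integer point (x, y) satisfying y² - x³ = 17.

Try small integer x values and check whether x³ + 17 is a perfect square.
x = 8: x³ + 17 = 8³ + 17 = 512 + 17 = 529
Is 529 a perfect square? 23² = 529 ✓
So (x, y) = (8, 23) is a solution.

x = 8, y = 23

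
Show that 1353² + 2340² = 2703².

Compute a² + b² = 1353² + 2340² = 1830609 + 5475600 = 7306209
Compute c² = 2703² = 7306209
Since 7306209 = 7306209, confirmed.

Yes, it is a Pythagorean triple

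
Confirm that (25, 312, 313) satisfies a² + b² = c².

Compute a² + b² = 25² + 312² = 625 + 97344 = 97969
Compute c² = 313² = 97969
Since 97969 = 97969, confirmed.

Yes, it is a Pythagorean triple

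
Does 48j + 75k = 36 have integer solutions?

Step 1: Compute gcd(48, 75).
gcd(48, 75) = 3

Step 2: Check divisibility.
Does 3 divide 36? 36 = 3 x 12, so yes.

By the theorem on linear Diophantine equations, 48j + 75k = 36 has integer solutions if and only if gcd(48, 75) divides 36. Since 3 | 36, solutions exist.

Yes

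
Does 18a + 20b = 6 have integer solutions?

Step 1: Compute gcd(18, 20).
gcd(18, 20) = 2

Step 2: Check divisibility.
Does 2 divide 6? 6 = 2 x 3, so yes.

By the theorem on linear Diophantine equations, 18a + 20b = 6 has integer solutions if and only if gcd(18, 20) divides 6. Since 2 | 6, solutions exist.

Yes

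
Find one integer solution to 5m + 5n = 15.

Step 1: Check solvability.
gcd(5, 5) = 5
Since 5 divides 15, solutions exist.

Step 2: Apply extended Euclidean algorithm to find gcd.
We find integers such that 5*x0 + 5*y0 = 5

Step 3: Scale the particular solution.
Multiply by 15/5 = 3:
m = 0, n = 3

Step 4: Verify.
5*(0) + 5*(3) = 15 = 15 ✓

m = 0, n = 3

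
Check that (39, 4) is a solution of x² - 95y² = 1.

Compute x² = 39² = 1521
Compute 95y² = 95·4² = 95·16 = 1520
x² - 95y² = 1521 - 1520 = 1
Since this equals 1, (39, 4) is a solution.

Yes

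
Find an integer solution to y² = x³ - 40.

Try small integer x values and check whether x³ - 40 is a perfect square.
x = 14: x³ - 40 = 14³ - 40 = 2744 - 40 = 2704
Is 2704 a perfect square? 52² = 2704 ✓
So (x, y) = (14, 52) is a solution.

x = 14, y = 52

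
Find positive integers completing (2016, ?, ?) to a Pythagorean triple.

We need the other leg and hypotenuse such that 2016² + x² = c².
Take x = 2262, c = 3030: 2016² + 2262² = 4064256 + 5116644 = 9180900 = 3030² ✓
Triple: (2262, 2016, 3030)

(2262, 2016, 3030)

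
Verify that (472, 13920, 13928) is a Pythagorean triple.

Compute a² + b² = 472² + 13920² = 222784 + 193766400 = 193989184
Compute c² = 13928² = 193989184
Since 193989184 = 193989184, confirmed.

Yes, it is a Pythagorean triple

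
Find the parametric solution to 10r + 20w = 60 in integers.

Step 1: Compute gcd(10, 20) = 10.
Since 10 divides 60, solutions exist.

Step 2: Find a particular solution using extended Euclidean algorithm.
We get r₀ = 6, w₀ = 0.
Check: 10*6 + 20*0 = 60 = 60 ✓

Step 3: Write the general solution.
r = 6 + (20/10)t = 6 + 2t
w = 0 - (10/10)t = 0 - 1t
for any integer t.

r = 6 + 2t, w = 0 - 1t for integer t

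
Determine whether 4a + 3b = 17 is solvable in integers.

Step 1: Compute gcd(4, 3).
gcd(4, 3) = 1

Step 2: Check divisibility.
Does 1 divide 17? 17 = 1 x 17, so yes.

By the theorem on linear Diophantine equations, 4a + 3b = 17 has integer solutions if and only if gcd(4, 3) divides 17. Since 1 | 17, solutions exist.

Yes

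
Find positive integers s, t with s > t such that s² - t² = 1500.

Factor: s² - t² = (s+t)(s-t) = 1500.
We need two factors of 1500 with the same parity.
Use s+t = 750 and s-t = 2 (product 750·2 = 1500).
Adding: 2s = 752, so s = 376.
Subtracting: 2t = 748, so t = 374.
Check: 376² - 374² = 141376 - 139876 = 1500 ✓

s = 376, t = 374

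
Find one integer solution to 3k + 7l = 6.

Step 1: Check solvability.
gcd(3, 7) = 1
Since 1 divides 6, solutions exist.

Step 2: Apply extended Euclidean algorithm to find gcd.
We find integers such that 3*x0 + 7*y0 = 1

Step 3: Scale the particular solution.
Multiply by 6/1 = 6:
k = -12, l = 6

Step 4: Verify.
3*(-12) + 7*(6) = 6 = 6 ✓

k = -12, l = 6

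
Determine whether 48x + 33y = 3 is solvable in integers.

Step 1: Compute gcd(48, 33).
gcd(48, 33) = 3

Step 2: Check divisibility.
Does 3 divide 3? 3 = 3 x 1, so yes.

By the theorem on linear Diophantine equations, 48x + 33y = 3 has integer solutions if and only if gcd(48, 33) divides 3. Since 3 | 3, solutions exist.

Yes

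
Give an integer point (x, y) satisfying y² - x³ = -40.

Try small integer x values and check whether x³ - 40 is a perfect square.
x = 14: x³ - 40 = 14³ - 40 = 2744 - 40 = 2704
Is 2704 a perfect square? 52² = 2704 ✓
So (x, y) = (14, -52) is a solution.

x = 14, y = -52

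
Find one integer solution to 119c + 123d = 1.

Step 1: Check solvability.
gcd(119, 123) = 1
Since 1 divides 1, solutions exist.

Step 2: Apply extended Euclidean algorithm to find gcd.
We find integers such that 119*x0 + 123*y0 = 1

Step 3: Scale the particular solution.
Multiply by 1/1 = 1:
c = -31, d = 30

Step 4: Verify.
119*(-31) + 123*(30) = 1 = 1 ✓

c = -31, d = 30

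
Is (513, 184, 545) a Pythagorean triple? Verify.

Compute a² + b² = 513² + 184² = 263169 + 33856 = 297025
Compute c² = 545² = 297025
Since 297025 = 297025, confirmed.

Yes, it is a Pythagorean triple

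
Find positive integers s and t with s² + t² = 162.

We need to find integers s, t > 0 such that s² + t² = 162.
Trying s = 9: t² = 162 - 9² = 162 - 81 = 81
t = 9
Check: 9² + 9² = 81 + 81 = 162 ✓

162 = 9² + 9²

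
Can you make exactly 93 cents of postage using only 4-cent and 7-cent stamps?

We need non-negative x, y with 4x + 7y = 93.
gcd(4, 7) = 1 divides 93, so integer solutions exist.
Search for a non-negative one: x = 4 gives 7y = 93 - 16 = 77, so y = 11.
Check: 4·4 + 7·11 = 93 ✓

Yes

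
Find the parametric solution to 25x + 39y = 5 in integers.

Step 1: Compute gcd(25, 39) = 1.
Since 1 divides 5, solutions exist.

Step 2: Find a particular solution using extended Euclidean algorithm.
We get x₀ = -70, y₀ = 45.
Check: 25*-70 + 39*45 = 5 = 5 ✓

Step 3: Write the general solution.
x = -70 + (39/1)t = -70 + 39t
y = 45 - (25/1)t = 45 - 25t
for any integer t.

x = -70 + 39t, y = 45 - 25t for integer t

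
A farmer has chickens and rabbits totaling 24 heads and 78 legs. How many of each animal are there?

Let c = chickens, r = rabbits.
Heads: c + r = 24
Legs: 2c + 4r = 78
From the first equation, c = 24 - r. Substitute:
2(24 - r) + 4r = 78
48 + 2r = 78
r = (78 - 48)/2 = 15
c = 24 - 15 = 9

Chickens: 9, Rabbits: 15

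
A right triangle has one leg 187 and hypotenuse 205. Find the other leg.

b² = c² - a² = 42025 - 34969 = 7056
b = 84

84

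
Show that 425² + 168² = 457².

Compute a² + b²:
425² + 168² = 180625 + 28224 = 208849
Compute c²:
457² = 208849
Since 208849 = 208849, it is a Pythagorean triple.

Yes, it is a Pythagorean triple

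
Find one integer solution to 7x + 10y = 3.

Step 1: Check solvability.
gcd(7, 10) = 1
Since 1 divides 3, solutions exist.

Step 2: Apply extended Euclidean algorithm to find gcd.
We find integers such that 7*x0 + 10*y0 = 1

Step 3: Scale the particular solution.
Multiply by 3/1 = 3:
x = 9, y = -6

Step 4: Verify.
7*(9) + 10*(-6) = 3 = 3 ✓

x = 9, y = -6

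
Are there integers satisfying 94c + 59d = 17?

Step 1: Compute gcd(94, 59).
gcd(94, 59) = 1

Step 2: Check divisibility.
Does 1 divide 17? 17 = 1 x 17, so yes.

By the theorem on linear Diophantine equations, 94c + 59d = 17 has integer solutions if and only if gcd(94, 59) divides 17. Since 1 | 17, solutions exist.

Yes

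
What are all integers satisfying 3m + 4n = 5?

Step 1: Compute gcd(3, 4) = 1.
Since 1 divides 5, solutions exist.

Step 2: Find a particular solution using extended Euclidean algorithm.
We get m₀ = -5, n₀ = 5.
Check: 3*-5 + 4*5 = 5 = 5 ✓

Step 3: Write the general solution.
m = -5 + (4/1)t = -5 + 4t
n = 5 - (3/1)t = 5 - 3t
for any integer t.

m = -5 + 4t, n = 5 - 3t for integer t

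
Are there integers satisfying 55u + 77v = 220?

Step 1: Compute gcd(55, 77).
gcd(55, 77) = 11

Step 2: Check divisibility.
Does 11 divide 220? 220 = 11 x 20, so yes.

By the theorem on linear Diophantine equations, 55u + 77v = 220 has integer solutions if and only if gcd(55, 77) divides 220. Since 11 | 220, solutions exist.

Yes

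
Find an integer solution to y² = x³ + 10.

Try small integer x values and check whether x³ + 10 is a perfect square.
x = -1: x³ + 10 = -1³ + 10 = -1 + 10 = 9
Is 9 a perfect square? 3² = 9 ✓
So (x, y) = (-1, 3) is a solution.

x = -1, y = 3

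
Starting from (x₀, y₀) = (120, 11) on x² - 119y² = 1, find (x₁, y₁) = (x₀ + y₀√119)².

Solutions to x² - Dy² = 1 are generated by powers of (x₀ + y₀√D).
The next solution satisfies x₁ + y₁√119 = (x₀ + y₀√119)², giving:
x₁ = x₀² + 119y₀² = 120² + 119·11² = 14400 + 14399 = 28799
y₁ = 2x₀y₀ = 2·120·11 = 2640

Verify: 28799² - 119·2640² = 829382401 - 829382400 = 1 ✓

x = 28799, y = 2640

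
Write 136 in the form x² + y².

We need to find integers x, y > 0 such that x² + y² = 136.
Trying x = 6: y² = 136 - 6² = 136 - 36 = 100
y = 10
Check: 6² + 10² = 36 + 100 = 136 ✓

136 = 6² + 10²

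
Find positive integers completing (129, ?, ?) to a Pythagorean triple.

We need the other leg and hypotenuse such that 129² + x² = c².
Take x = 920, c = 929: 129² + 920² = 16641 + 846400 = 863041 = 929² ✓
Triple: (129, 920, 929)

(129, 920, 929)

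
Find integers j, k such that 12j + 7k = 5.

Step 1: Check solvability.
gcd(12, 7) = 1
Since 1 divides 5, solutions exist.

Step 2: Apply extended Euclidean algorithm to find gcd.
We find integers such that 12*x0 + 7*y0 = 1

Step 3: Scale the particular solution.
Multiply by 5/1 = 5:
j = 15, k = -25

Step 4: Verify.
12*(15) + 7*(-25) = 5 = 5 ✓

j = 15, k = -25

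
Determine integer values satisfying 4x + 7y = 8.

Step 1: Check solvability.
gcd(4, 7) = 1
Since 1 divides 8, solutions exist.

Step 2: Apply extended Euclidean algorithm to find gcd.
We find integers such that 4*x0 + 7*y0 = 1

Step 3: Scale the particular solution.
Multiply by 8/1 = 8:
x = 16, y = -8

Step 4: Verify.
4*(16) + 7*(-8) = 8 = 8 ✓

x = 16, y = -8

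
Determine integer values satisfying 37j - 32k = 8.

Step 1: Check solvability.
gcd(37, 32) = 1
Since 1 divides 8, solutions exist.

Step 2: Apply extended Euclidean algorithm to find gcd.
We find integers such that 37*x0 + 32*y0 = 1

Step 3: Scale the particular solution.
Multiply by 8/1 = 8:
j = 104, k = 120

Step 4: Verify.
37*(104) - 32*(120) = 8 = 8 ✓

j = 104, k = 120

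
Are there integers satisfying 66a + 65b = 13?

Step 1: Compute gcd(66, 65).
gcd(66, 65) = 1

Step 2: Check divisibility.
Does 1 divide 13? 13 = 1 x 13, so yes.

By the theorem on linear Diophantine equations, 66a + 65b = 13 has integer solutions if and only if gcd(66, 65) divides 13. Since 1 | 13, solutions exist.

Yes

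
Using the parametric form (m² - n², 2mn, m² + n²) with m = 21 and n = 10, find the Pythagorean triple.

a = m² - n² = 441 - 100 = 341
b = 2mn = 2·21·10 = 420
c = m² + n² = 441 + 100 = 541
Verify: 341² + 420² = 116281 + 176400 = 292681 = 541² ✓

(341, 420, 541)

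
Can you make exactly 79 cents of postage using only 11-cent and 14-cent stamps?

We need non-negative x, y with 11x + 14y = 79.
gcd(11, 14) = 1 divides 79, so integer solutions exist, but checking x = 0..7 shows none with y ≥ 0.
So 79 cannot be made with non-negative stamp counts.

No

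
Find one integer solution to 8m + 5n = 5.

Step 1: Check solvability.
gcd(8, 5) = 1
Since 1 divides 5, solutions exist.

Step 2: Apply extended Euclidean algorithm to find gcd.
We find integers such that 8*x0 + 5*y0 = 1

Step 3: Scale the particular solution.
Multiply by 5/1 = 5:
m = 10, n = -15

Step 4: Verify.
8*(10) + 5*(-15) = 5 = 5 ✓

m = 10, n = -15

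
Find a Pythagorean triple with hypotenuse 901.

We need a² + b² = 901² = 811801.
Trying: 899² + 60² = 808201 + 3600 = 811801 ✓

(899, 60, 901)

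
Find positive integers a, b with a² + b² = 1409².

We need a² + b² = 1409² = 1985281.
Trying: 159² + 1400² = 25281 + 1960000 = 1985281 ✓

(159, 1400, 1409)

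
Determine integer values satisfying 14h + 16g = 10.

Step 1: Check solvability.
gcd(14, 16) = 2
Since 2 divides 10, solutions exist.

Step 2: Apply extended Euclidean algorithm to find gcd.
We find integers such that 14*x0 + 16*y0 = 2

Step 3: Scale the particular solution.
Multiply by 10/2 = 5:
h = -5, g = 5

Step 4: Verify.
14*(-5) + 16*(5) = 10 = 10 ✓

h = -5, g = 5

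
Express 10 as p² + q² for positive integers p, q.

We need to find integers p, q > 0 such that p² + q² = 10.
Trying p = 1: q² = 10 - 1² = 10 - 1 = 9
q = 3
Check: 1² + 3² = 1 + 9 = 10 ✓

10 = 1² + 3²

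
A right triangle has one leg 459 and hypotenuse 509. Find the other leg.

b² = c² - a² = 259081 - 210681 = 48400
b = 220

220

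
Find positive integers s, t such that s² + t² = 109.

Search for s with 109 - s² a perfect square.
s = 3: 109 - 3² = 109 - 9 = 100 = 10² ✓
So s = 3, t = 10.

s = 3, t = 10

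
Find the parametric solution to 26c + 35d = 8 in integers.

Step 1: Compute gcd(26, 35) = 1.
Since 1 divides 8, solutions exist.

Step 2: Find a particular solution using extended Euclidean algorithm.
We get c₀ = -32, d₀ = 24.
Check: 26*-32 + 35*24 = 8 = 8 ✓

Step 3: Write the general solution.
c = -32 + (35/1)t = -32 + 35t
d = 24 - (26/1)t = 24 - 26t
for any integer t.

c = -32 + 35t, d = 24 - 26t for integer t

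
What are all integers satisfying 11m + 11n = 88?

Step 1: Compute gcd(11, 11) = 11.
Since 11 divides 88, solutions exist.

Step 2: Find a particular solution using extended Euclidean algorithm.
We get m₀ = 0, n₀ = 8.
Check: 11*0 + 11*8 = 88 = 88 ✓

Step 3: Write the general solution.
m = 0 + (11/11)t = 0 + 1t
n = 8 - (11/11)t = 8 - 1t
for any integer t.

m = 0 + 1t, n = 8 - 1t for integer t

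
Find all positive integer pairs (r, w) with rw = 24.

The positive divisors of 24 are: 1, 2, 3, 4, 6, 8, 12, 24.
Each divisor d gives the pair (d, 24/d):
(1, 24), (2, 12), (3, 8), (4, 6), (6, 4), (8, 3), (12, 2), (24, 1)

(1, 24), (2, 12), (3, 8), (4, 6), (6, 4), (8, 3), (12, 2), (24, 1)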